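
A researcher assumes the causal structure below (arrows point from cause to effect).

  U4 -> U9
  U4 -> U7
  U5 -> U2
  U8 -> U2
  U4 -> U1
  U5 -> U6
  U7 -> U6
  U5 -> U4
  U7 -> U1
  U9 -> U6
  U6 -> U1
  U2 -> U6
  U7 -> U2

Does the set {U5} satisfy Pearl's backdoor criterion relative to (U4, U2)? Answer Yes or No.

Backdoor paths from U4 to U2 (paths whose first edge points into U4):
  P1: U4 <- U5 -> U2
  P2: U4 <- U5 -> U6 <- U7 -> U2
  P3: U4 <- U5 -> U6 <- U2
  P4: U4 <- U5 -> U6 -> U1 <- U7 -> U2
Condition 1 (no descendant of U4 in the set): holds — descendants of U4 are {U1, U2, U6, U7, U9}; none are in {U5}.
Condition 2 (every backdoor path blocked by {U5}):
  P1: blocked at fork node U5 ∈ conditioning set.
  P2: blocked at fork node U5 ∈ conditioning set.
  P3: blocked at fork node U5 ∈ conditioning set.
  P4: blocked at fork node U5 ∈ conditioning set.
{U5} satisfies the backdoor criterion.

Yes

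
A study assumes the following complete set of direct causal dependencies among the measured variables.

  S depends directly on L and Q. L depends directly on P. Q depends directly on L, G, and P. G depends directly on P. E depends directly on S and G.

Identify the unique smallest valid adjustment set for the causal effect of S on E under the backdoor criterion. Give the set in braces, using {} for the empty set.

Variables eligible for adjustment (non-descendants of S, excluding S and E): {G, L, P, Q}.
Backdoor paths from S to E:
  P1: S <- L <- P -> G -> E
  P2: S <- L <- P -> Q <- G -> E
  P3: S <- L -> Q <- P -> G -> E
  P4: S <- L -> Q <- G -> E
  P5: S <- Q <- P -> G -> E
  P6: S <- Q <- L <- P -> G -> E
  P7: S <- Q <- G -> E
The empty set is not sufficient: P1 (S <- L <- P -> G -> E) has no collider blocking it and no conditioned non-collider, so it is open.
Try {G}:
  P1: blocked at chain node G ∈ conditioning set.
  P2: blocked at collider Q (neither it nor any descendant is in the conditioning set).
  P3: blocked at collider Q (neither it nor any descendant is in the conditioning set).
  P4: blocked at collider Q (neither it nor any descendant is in the conditioning set).
  P5: blocked at chain node G ∈ conditioning set.
  P6: blocked at chain node G ∈ conditioning set.
  P7: blocked at fork node G ∈ conditioning set.
{G} contains no descendant of S and blocks every backdoor path.
No other singleton works — e.g. {P} leaves P7 open — so {G} is the unique smallest valid adjustment set.

{G}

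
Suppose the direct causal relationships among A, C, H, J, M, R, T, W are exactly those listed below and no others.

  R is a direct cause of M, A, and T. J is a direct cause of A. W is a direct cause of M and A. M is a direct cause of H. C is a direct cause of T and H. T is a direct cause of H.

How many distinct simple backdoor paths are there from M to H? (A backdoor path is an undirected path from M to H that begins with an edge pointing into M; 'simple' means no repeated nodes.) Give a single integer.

4

A backdoor path from M to H is any simple undirected path whose first edge points into M (i.e. leaves M via a parent).
Parents of M: {R, W}.
Enumerating:
  P1: M <- R -> T <- C -> H
  P2: M <- R -> T -> H
  P3: M <- W -> A <- R -> T <- C -> H
  P4: M <- W -> A <- R -> T -> H
That exhausts the simple backdoor paths. Count: 4.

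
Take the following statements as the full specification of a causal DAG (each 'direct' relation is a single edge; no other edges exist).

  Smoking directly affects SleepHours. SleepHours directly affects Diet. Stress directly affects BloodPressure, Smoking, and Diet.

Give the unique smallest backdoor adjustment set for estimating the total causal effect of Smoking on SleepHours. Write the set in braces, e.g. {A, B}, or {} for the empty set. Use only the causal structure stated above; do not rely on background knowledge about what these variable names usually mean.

Variables eligible for adjustment (non-descendants of Smoking, excluding Smoking and SleepHours): {BloodPressure, Stress}.
Backdoor paths from Smoking to SleepHours:
  P1: Smoking <- Stress -> Diet <- SleepHours
Each backdoor path contains an unconditioned collider, so every path is already blocked with the empty conditioning set:
  P1: blocked at collider Diet (neither it nor any descendant is in the conditioning set).
The empty set is therefore the unique smallest valid set.

{}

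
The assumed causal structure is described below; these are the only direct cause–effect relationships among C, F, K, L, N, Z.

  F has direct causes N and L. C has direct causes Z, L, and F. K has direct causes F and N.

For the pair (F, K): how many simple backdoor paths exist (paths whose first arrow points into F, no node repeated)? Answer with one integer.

A backdoor path from F to K is any simple undirected path whose first edge points into F (i.e. leaves F via a parent).
Parents of F: {L, N}.
Enumerating:
  P1: F <- N -> K
That exhausts the simple backdoor paths. Count: 1.

1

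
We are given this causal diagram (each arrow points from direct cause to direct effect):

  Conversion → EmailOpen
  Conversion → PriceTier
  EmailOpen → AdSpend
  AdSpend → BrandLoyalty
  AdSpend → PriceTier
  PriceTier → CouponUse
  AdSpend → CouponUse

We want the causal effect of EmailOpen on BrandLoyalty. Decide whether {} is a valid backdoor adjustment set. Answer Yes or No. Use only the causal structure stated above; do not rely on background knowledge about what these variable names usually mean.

Backdoor paths from EmailOpen to BrandLoyalty (paths whose first edge points into EmailOpen):
  P1: EmailOpen <- Conversion -> PriceTier <- AdSpend -> BrandLoyalty
  P2: EmailOpen <- Conversion -> PriceTier -> CouponUse <- AdSpend -> BrandLoyalty
Condition 1 (no descendant of EmailOpen in the set): holds — descendants of EmailOpen are {AdSpend, BrandLoyalty, CouponUse, PriceTier}; none are in {}.
Condition 2 (every backdoor path blocked by {}):
  P1: blocked at collider PriceTier (neither it nor any descendant is in the conditioning set).
  P2: blocked at collider CouponUse (neither it nor any descendant is in the conditioning set).
{} satisfies the backdoor criterion.

Yes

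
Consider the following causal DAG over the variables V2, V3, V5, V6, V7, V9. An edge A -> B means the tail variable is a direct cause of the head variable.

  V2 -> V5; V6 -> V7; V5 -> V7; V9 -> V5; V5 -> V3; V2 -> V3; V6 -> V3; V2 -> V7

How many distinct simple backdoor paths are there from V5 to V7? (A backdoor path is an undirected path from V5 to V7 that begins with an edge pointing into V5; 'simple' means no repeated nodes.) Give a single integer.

2

A backdoor path from V5 to V7 is any simple undirected path whose first edge points into V5 (i.e. leaves V5 via a parent).
Parents of V5: {V2, V9}.
Enumerating:
  P1: V5 <- V2 -> V3 <- V6 -> V7
  P2: V5 <- V2 -> V7
That exhausts the simple backdoor paths. Count: 2.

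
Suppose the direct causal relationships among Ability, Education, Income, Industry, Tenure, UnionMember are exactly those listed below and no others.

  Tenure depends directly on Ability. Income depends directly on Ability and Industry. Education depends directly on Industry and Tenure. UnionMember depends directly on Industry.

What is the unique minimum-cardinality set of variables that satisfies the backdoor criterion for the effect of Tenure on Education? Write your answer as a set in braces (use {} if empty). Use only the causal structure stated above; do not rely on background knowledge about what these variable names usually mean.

{}

Variables eligible for adjustment (non-descendants of Tenure, excluding Tenure and Education): {Ability, Income, Industry, UnionMember}.
Backdoor paths from Tenure to Education:
  P1: Tenure <- Ability -> Income <- Industry -> Education
Each backdoor path contains an unconditioned collider, so every path is already blocked with the empty conditioning set:
  P1: blocked at collider Income (neither it nor any descendant is in the conditioning set).
The empty set is therefore the unique smallest valid set.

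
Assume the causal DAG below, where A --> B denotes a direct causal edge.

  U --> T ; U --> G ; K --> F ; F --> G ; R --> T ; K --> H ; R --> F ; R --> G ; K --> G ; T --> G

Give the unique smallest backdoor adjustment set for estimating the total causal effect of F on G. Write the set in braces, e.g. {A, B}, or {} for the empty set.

{K, R}

Variables eligible for adjustment (non-descendants of F, excluding F and G): {H, K, R, T, U}.
Backdoor paths from F to G:
  P1: F <- R -> T <- U -> G
  P2: F <- R -> T -> G
  P3: F <- R -> G
  P4: F <- K -> G
The empty set is not sufficient: P2 (F <- R -> T -> G) has no collider blocking it and no conditioned non-collider, so it is open.
Try {K, R}:
  P1: blocked at fork node R ∈ conditioning set.
  P2: blocked at fork node R ∈ conditioning set.
  P3: blocked at fork node R ∈ conditioning set.
  P4: blocked at fork node K ∈ conditioning set.
{K, R} contains no descendant of F and blocks every backdoor path.
Every element of {K, R} is needed (dropping K leaves P4 open; dropping R leaves P2 open), so no proper subset is valid.
Among all size-2 subsets of the eligible variables, only {K, R} blocks every backdoor path, so it is the unique smallest valid adjustment set.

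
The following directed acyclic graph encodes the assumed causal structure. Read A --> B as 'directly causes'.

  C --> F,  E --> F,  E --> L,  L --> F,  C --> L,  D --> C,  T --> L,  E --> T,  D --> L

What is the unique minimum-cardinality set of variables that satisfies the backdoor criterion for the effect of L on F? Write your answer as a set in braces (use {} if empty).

Variables eligible for adjustment (non-descendants of L, excluding L and F): {C, D, E, T}.
Backdoor paths from L to F:
  P1: L <- D -> C -> F
  P2: L <- C -> F
  P3: L <- E -> F
  P4: L <- T <- E -> F
The empty set is not sufficient: P1 (L <- D -> C -> F) has no collider blocking it and no conditioned non-collider, so it is open.
Try {C, E}:
  P1: blocked at chain node C ∈ conditioning set.
  P2: blocked at fork node C ∈ conditioning set.
  P3: blocked at fork node E ∈ conditioning set.
  P4: blocked at fork node E ∈ conditioning set.
{C, E} contains no descendant of L and blocks every backdoor path.
Every element of {C, E} is needed (dropping C leaves P1 open; dropping E leaves P3 open), so no proper subset is valid.
Among all size-2 subsets of the eligible variables, only {C, E} blocks every backdoor path, so it is the unique smallest valid adjustment set.

{C, E}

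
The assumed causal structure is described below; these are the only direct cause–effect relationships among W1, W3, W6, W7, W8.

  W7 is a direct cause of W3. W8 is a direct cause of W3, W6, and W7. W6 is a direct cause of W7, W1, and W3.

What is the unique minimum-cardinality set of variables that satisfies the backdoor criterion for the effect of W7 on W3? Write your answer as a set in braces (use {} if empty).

Variables eligible for adjustment (non-descendants of W7, excluding W7 and W3): {W1, W6, W8}.
Backdoor paths from W7 to W3:
  P1: W7 <- W8 -> W6 -> W3
  P2: W7 <- W8 -> W3
  P3: W7 <- W6 <- W8 -> W3
  P4: W7 <- W6 -> W3
The empty set is not sufficient: P1 (W7 <- W8 -> W6 -> W3) has no collider blocking it and no conditioned non-collider, so it is open.
Try {W6, W8}:
  P1: blocked at fork node W8 ∈ conditioning set.
  P2: blocked at fork node W8 ∈ conditioning set.
  P3: blocked at chain node W6 ∈ conditioning set.
  P4: blocked at fork node W6 ∈ conditioning set.
{W6, W8} contains no descendant of W7 and blocks every backdoor path.
Every element of {W6, W8} is needed (dropping W6 leaves P4 open; dropping W8 leaves P2 open), so no proper subset is valid.
Among all size-2 subsets of the eligible variables, only {W6, W8} blocks every backdoor path, so it is the unique smallest valid adjustment set.

{W6, W8}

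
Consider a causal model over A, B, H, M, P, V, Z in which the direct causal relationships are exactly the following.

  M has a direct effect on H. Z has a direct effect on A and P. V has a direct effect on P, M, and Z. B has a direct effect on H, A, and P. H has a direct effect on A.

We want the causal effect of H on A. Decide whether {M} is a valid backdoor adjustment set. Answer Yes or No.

No

Backdoor paths from H to A (paths whose first edge points into H):
  P1: H <- B -> P <- V -> Z -> A
  P2: H <- B -> P <- Z -> A
  P3: H <- B -> A
  P4: H <- M <- V -> Z -> P <- B -> A
  P5: H <- M <- V -> Z -> A
  P6: H <- M <- V -> P <- B -> A
  P7: H <- M <- V -> P <- Z -> A
Condition 1 (no descendant of H in the set): holds — descendants of H are {A}; none are in {M}.
Condition 2 (every backdoor path blocked by {M}):
  P1: blocked at collider P (neither it nor any descendant is in the conditioning set).
  P2: blocked at collider P (neither it nor any descendant is in the conditioning set).
  P3: open — no interior node is in the conditioning set.
  P4: blocked at chain node M ∈ conditioning set.
  P5: blocked at chain node M ∈ conditioning set.
  P6: blocked at chain node M ∈ conditioning set.
  P7: blocked at chain node M ∈ conditioning set.
{M} does not satisfy the backdoor criterion.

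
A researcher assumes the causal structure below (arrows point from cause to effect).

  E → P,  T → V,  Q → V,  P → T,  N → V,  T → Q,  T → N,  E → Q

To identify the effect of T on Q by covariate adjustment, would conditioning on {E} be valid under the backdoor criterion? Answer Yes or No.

Backdoor paths from T to Q (paths whose first edge points into T):
  P1: T <- P <- E -> Q
Condition 1 (no descendant of T in the set): holds — descendants of T are {N, Q, V}; none are in {E}.
Condition 2 (every backdoor path blocked by {E}):
  P1: blocked at fork node E ∈ conditioning set.
{E} satisfies the backdoor criterion.

Yes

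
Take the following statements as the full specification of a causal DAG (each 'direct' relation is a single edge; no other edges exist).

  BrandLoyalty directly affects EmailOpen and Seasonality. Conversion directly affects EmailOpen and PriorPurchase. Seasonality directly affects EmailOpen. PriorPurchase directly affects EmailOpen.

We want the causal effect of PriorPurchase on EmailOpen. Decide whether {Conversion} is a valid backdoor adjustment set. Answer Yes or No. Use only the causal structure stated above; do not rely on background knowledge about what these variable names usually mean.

Backdoor paths from PriorPurchase to EmailOpen (paths whose first edge points into PriorPurchase):
  P1: PriorPurchase <- Conversion -> EmailOpen
Condition 1 (no descendant of PriorPurchase in the set): holds — descendants of PriorPurchase are {EmailOpen}; none are in {Conversion}.
Condition 2 (every backdoor path blocked by {Conversion}):
  P1: blocked at fork node Conversion ∈ conditioning set.
{Conversion} satisfies the backdoor criterion.

Yes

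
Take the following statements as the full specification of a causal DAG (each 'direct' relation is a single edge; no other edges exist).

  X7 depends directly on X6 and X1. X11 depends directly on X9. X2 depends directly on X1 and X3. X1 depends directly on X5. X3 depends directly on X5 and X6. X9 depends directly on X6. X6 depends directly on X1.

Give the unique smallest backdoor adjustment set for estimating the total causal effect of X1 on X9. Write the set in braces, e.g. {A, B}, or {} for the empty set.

{}

Variables eligible for adjustment (non-descendants of X1, excluding X1 and X9): {X5}.
Backdoor paths from X1 to X9:
  P1: X1 <- X5 -> X3 <- X6 -> X9
Each backdoor path contains an unconditioned collider, so every path is already blocked with the empty conditioning set:
  P1: blocked at collider X3 (neither it nor any descendant is in the conditioning set).
The empty set is therefore the unique smallest valid set.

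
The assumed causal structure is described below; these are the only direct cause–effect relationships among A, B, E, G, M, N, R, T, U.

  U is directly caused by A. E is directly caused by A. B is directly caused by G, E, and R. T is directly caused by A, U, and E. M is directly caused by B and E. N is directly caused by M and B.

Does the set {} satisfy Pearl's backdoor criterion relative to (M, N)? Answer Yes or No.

Backdoor paths from M to N (paths whose first edge points into M):
  P1: M <- E -> B -> N
  P2: M <- B -> N
Condition 1 (no descendant of M in the set): holds — descendants of M are {N}; none are in {}.
Condition 2 (every backdoor path blocked by {}):
  P1: open — no interior node is in the conditioning set.
  P2: open — no interior node is in the conditioning set.
{} does not satisfy the backdoor criterion.

No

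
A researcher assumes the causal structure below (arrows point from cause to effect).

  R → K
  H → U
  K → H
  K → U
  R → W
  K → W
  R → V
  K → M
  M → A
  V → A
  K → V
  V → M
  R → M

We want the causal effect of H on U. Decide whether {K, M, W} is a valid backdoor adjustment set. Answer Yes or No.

Yes

Backdoor paths from H to U (paths whose first edge points into H):
  P1: H <- K -> U
Condition 1 (no descendant of H in the set): holds — descendants of H are {U}; none are in {K, M, W}.
Condition 2 (every backdoor path blocked by {K, M, W}):
  P1: blocked at fork node K ∈ conditioning set.
{K, M, W} satisfies the backdoor criterion.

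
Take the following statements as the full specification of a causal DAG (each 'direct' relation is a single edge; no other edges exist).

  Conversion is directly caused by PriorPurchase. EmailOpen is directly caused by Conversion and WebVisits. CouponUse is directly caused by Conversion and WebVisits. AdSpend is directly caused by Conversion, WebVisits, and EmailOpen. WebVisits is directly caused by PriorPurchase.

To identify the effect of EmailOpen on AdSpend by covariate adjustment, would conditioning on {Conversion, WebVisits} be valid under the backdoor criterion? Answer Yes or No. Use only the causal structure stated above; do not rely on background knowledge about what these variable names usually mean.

Backdoor paths from EmailOpen to AdSpend (paths whose first edge points into EmailOpen):
  P1: EmailOpen <- Conversion <- PriorPurchase -> WebVisits -> AdSpend
  P2: EmailOpen <- Conversion -> CouponUse <- WebVisits -> AdSpend
  P3: EmailOpen <- Conversion -> AdSpend
  P4: EmailOpen <- WebVisits <- PriorPurchase -> Conversion -> AdSpend
  P5: EmailOpen <- WebVisits -> CouponUse <- Conversion -> AdSpend
  P6: EmailOpen <- WebVisits -> AdSpend
Condition 1 (no descendant of EmailOpen in the set): holds — descendants of EmailOpen are {AdSpend}; none are in {Conversion, WebVisits}.
Condition 2 (every backdoor path blocked by {Conversion, WebVisits}):
  P1: blocked at chain node Conversion ∈ conditioning set.
  P2: blocked at fork node Conversion ∈ conditioning set.
  P3: blocked at fork node Conversion ∈ conditioning set.
  P4: blocked at chain node WebVisits ∈ conditioning set.
  P5: blocked at fork node WebVisits ∈ conditioning set.
  P6: blocked at fork node WebVisits ∈ conditioning set.
{Conversion, WebVisits} satisfies the backdoor criterion.

Yes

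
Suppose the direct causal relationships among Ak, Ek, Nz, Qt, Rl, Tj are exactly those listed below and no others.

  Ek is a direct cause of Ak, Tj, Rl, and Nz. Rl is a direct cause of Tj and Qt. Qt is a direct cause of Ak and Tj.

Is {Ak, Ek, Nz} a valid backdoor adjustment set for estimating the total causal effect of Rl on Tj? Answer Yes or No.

Backdoor paths from Rl to Tj (paths whose first edge points into Rl):
  P1: Rl <- Ek -> Ak <- Qt -> Tj
  P2: Rl <- Ek -> Tj
Condition 1 (no descendant of Rl in the set): FAILS — Ak is a descendant of Rl.
Condition 2 (every backdoor path blocked by {Ak, Ek, Nz}):
  P1: blocked at fork node Ek ∈ conditioning set.
  P2: blocked at fork node Ek ∈ conditioning set.
{Ak, Ek, Nz} does not satisfy the backdoor criterion.

No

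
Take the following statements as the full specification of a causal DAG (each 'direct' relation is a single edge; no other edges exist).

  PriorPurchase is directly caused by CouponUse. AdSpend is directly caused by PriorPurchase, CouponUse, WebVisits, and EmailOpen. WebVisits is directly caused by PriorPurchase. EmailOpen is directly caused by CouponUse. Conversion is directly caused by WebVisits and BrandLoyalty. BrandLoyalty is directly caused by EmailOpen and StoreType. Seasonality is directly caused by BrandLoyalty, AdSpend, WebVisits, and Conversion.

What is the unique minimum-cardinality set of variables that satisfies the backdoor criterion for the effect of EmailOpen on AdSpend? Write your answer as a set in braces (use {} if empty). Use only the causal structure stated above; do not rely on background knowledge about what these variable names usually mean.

{CouponUse}

Variables eligible for adjustment (non-descendants of EmailOpen, excluding EmailOpen and AdSpend): {CouponUse, PriorPurchase, StoreType, WebVisits}.
Backdoor paths from EmailOpen to AdSpend:
  P1: EmailOpen <- CouponUse -> PriorPurchase -> WebVisits -> AdSpend
  P2: EmailOpen <- CouponUse -> PriorPurchase -> WebVisits -> Conversion <- BrandLoyalty -> Seasonality <- AdSpend
  P3: EmailOpen <- CouponUse -> PriorPurchase -> WebVisits -> Conversion -> Seasonality <- AdSpend
  P4: EmailOpen <- CouponUse -> PriorPurchase -> WebVisits -> Seasonality <- AdSpend
  P5: EmailOpen <- CouponUse -> PriorPurchase -> AdSpend
  P6: EmailOpen <- CouponUse -> AdSpend
The empty set is not sufficient: P1 (EmailOpen <- CouponUse -> PriorPurchase -> WebVisits -> AdSpend) has no collider blocking it and no conditioned non-collider, so it is open.
Try {CouponUse}:
  P1: blocked at fork node CouponUse ∈ conditioning set.
  P2: blocked at fork node CouponUse ∈ conditioning set.
  P3: blocked at fork node CouponUse ∈ conditioning set.
  P4: blocked at fork node CouponUse ∈ conditioning set.
  P5: blocked at fork node CouponUse ∈ conditioning set.
  P6: blocked at fork node CouponUse ∈ conditioning set.
{CouponUse} contains no descendant of EmailOpen and blocks every backdoor path.
No other singleton works — e.g. {PriorPurchase} leaves P6 open — so {CouponUse} is the unique smallest valid adjustment set.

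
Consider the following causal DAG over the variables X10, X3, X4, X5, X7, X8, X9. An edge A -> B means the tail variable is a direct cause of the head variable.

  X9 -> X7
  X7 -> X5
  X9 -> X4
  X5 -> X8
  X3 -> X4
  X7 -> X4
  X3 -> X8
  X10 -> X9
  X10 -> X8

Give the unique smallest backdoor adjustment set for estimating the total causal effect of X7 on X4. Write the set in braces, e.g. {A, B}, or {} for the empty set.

Variables eligible for adjustment (non-descendants of X7, excluding X7 and X4): {X10, X3, X9}.
Backdoor paths from X7 to X4:
  P1: X7 <- X9 <- X10 -> X8 <- X3 -> X4
  P2: X7 <- X9 -> X4
The empty set is not sufficient: P2 (X7 <- X9 -> X4) has no collider blocking it and no conditioned non-collider, so it is open.
Try {X9}:
  P1: blocked at chain node X9 ∈ conditioning set.
  P2: blocked at fork node X9 ∈ conditioning set.
{X9} contains no descendant of X7 and blocks every backdoor path.
No other singleton works — e.g. {X10} leaves P2 open — so {X9} is the unique smallest valid adjustment set.

{X9}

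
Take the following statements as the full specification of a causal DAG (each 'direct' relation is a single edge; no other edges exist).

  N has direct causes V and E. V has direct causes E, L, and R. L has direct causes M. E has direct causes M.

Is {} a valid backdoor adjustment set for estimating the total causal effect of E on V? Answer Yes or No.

No

Backdoor paths from E to V (paths whose first edge points into E):
  P1: E <- M -> L -> V
Condition 1 (no descendant of E in the set): holds — descendants of E are {N, V}; none are in {}.
Condition 2 (every backdoor path blocked by {}):
  P1: open — no interior node is in the conditioning set.
{} does not satisfy the backdoor criterion.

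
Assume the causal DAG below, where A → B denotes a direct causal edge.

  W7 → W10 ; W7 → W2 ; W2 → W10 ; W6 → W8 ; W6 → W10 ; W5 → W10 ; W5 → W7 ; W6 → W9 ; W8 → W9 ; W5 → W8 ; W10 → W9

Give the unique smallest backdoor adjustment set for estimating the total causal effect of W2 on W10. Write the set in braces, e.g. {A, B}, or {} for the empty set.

Variables eligible for adjustment (non-descendants of W2, excluding W2 and W10): {W5, W6, W7, W8}.
Backdoor paths from W2 to W10:
  P1: W2 <- W7 <- W5 -> W8 <- W6 -> W10
  P2: W2 <- W7 <- W5 -> W8 <- W6 -> W9 <- W10
  P3: W2 <- W7 <- W5 -> W8 -> W9 <- W6 -> W10
  P4: W2 <- W7 <- W5 -> W8 -> W9 <- W10
  P5: W2 <- W7 <- W5 -> W10
  P6: W2 <- W7 -> W10
The empty set is not sufficient: P5 (W2 <- W7 <- W5 -> W10) has no collider blocking it and no conditioned non-collider, so it is open.
Try {W7}:
  P1: blocked at chain node W7 ∈ conditioning set.
  P2: blocked at chain node W7 ∈ conditioning set.
  P3: blocked at chain node W7 ∈ conditioning set.
  P4: blocked at chain node W7 ∈ conditioning set.
  P5: blocked at chain node W7 ∈ conditioning set.
  P6: blocked at fork node W7 ∈ conditioning set.
{W7} contains no descendant of W2 and blocks every backdoor path.
No other singleton works — e.g. {W5} leaves P6 open — so {W7} is the unique smallest valid adjustment set.

{W7}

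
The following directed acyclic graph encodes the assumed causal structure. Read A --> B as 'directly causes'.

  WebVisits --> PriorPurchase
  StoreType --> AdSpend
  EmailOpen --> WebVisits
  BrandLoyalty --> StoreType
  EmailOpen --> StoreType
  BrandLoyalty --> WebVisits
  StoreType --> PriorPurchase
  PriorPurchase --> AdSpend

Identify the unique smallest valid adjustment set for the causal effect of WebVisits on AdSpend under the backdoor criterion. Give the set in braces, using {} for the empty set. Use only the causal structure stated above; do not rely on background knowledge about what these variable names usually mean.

{StoreType}

Variables eligible for adjustment (non-descendants of WebVisits, excluding WebVisits and AdSpend): {BrandLoyalty, EmailOpen, StoreType}.
Backdoor paths from WebVisits to AdSpend:
  P1: WebVisits <- EmailOpen -> StoreType -> PriorPurchase -> AdSpend
  P2: WebVisits <- EmailOpen -> StoreType -> AdSpend
  P3: WebVisits <- BrandLoyalty -> StoreType -> PriorPurchase -> AdSpend
  P4: WebVisits <- BrandLoyalty -> StoreType -> AdSpend
The empty set is not sufficient: P1 (WebVisits <- EmailOpen -> StoreType -> PriorPurchase -> AdSpend) has no collider blocking it and no conditioned non-collider, so it is open.
Try {StoreType}:
  P1: blocked at chain node StoreType ∈ conditioning set.
  P2: blocked at chain node StoreType ∈ conditioning set.
  P3: blocked at chain node StoreType ∈ conditioning set.
  P4: blocked at chain node StoreType ∈ conditioning set.
{StoreType} contains no descendant of WebVisits and blocks every backdoor path.
No other singleton works — e.g. {EmailOpen} leaves P3 open — so {StoreType} is the unique smallest valid adjustment set.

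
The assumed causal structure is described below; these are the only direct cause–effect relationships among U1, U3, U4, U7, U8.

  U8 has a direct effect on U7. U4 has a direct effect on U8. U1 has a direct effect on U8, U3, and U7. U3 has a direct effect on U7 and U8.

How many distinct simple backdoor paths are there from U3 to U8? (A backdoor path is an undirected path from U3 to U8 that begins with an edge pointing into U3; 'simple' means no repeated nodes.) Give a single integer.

A backdoor path from U3 to U8 is any simple undirected path whose first edge points into U3 (i.e. leaves U3 via a parent).
Parents of U3: {U1}.
Enumerating:
  P1: U3 <- U1 -> U8
  P2: U3 <- U1 -> U7 <- U8
That exhausts the simple backdoor paths. Count: 2.

2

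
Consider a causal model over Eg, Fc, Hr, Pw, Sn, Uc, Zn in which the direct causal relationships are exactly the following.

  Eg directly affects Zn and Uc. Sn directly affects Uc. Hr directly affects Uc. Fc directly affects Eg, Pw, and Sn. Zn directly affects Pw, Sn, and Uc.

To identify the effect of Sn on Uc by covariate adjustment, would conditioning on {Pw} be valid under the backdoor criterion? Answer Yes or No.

Backdoor paths from Sn to Uc (paths whose first edge points into Sn):
  P1: Sn <- Fc -> Eg -> Zn -> Uc
  P2: Sn <- Fc -> Eg -> Uc
  P3: Sn <- Fc -> Pw <- Zn <- Eg -> Uc
  P4: Sn <- Fc -> Pw <- Zn -> Uc
  P5: Sn <- Zn <- Eg -> Uc
  P6: Sn <- Zn -> Uc
  P7: Sn <- Zn -> Pw <- Fc -> Eg -> Uc
Condition 1 (no descendant of Sn in the set): holds — descendants of Sn are {Uc}; none are in {Pw}.
Condition 2 (every backdoor path blocked by {Pw}):
  P1: open — no interior node is in the conditioning set.
  P2: open — no interior node is in the conditioning set.
  P3: open — collider(s) Pw are conditioned on (or have a conditioned descendant) and no non-collider on the path is in the set.
  P4: open — collider(s) Pw are conditioned on (or have a conditioned descendant) and no non-collider on the path is in the set.
  P5: open — no interior node is in the conditioning set.
  P6: open — no interior node is in the conditioning set.
  P7: open — collider(s) Pw are conditioned on (or have a conditioned descendant) and no non-collider on the path is in the set.
{Pw} does not satisfy the backdoor criterion.

No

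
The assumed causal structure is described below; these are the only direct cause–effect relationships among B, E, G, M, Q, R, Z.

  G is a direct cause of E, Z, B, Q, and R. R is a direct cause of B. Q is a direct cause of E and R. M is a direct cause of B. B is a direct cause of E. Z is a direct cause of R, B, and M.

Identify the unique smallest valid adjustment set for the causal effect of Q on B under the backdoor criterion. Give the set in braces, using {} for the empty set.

Variables eligible for adjustment (non-descendants of Q, excluding Q and B): {G, M, Z}.
Backdoor paths from Q to B:
  P1: Q <- G -> Z -> R -> B
  P2: Q <- G -> Z -> M -> B
  P3: Q <- G -> Z -> B
  P4: Q <- G -> R <- Z -> M -> B
  P5: Q <- G -> R <- Z -> B
  P6: Q <- G -> R -> B
  P7: Q <- G -> B
  P8: Q <- G -> E <- B
The empty set is not sufficient: P1 (Q <- G -> Z -> R -> B) has no collider blocking it and no conditioned non-collider, so it is open.
Try {G}:
  P1: blocked at fork node G ∈ conditioning set.
  P2: blocked at fork node G ∈ conditioning set.
  P3: blocked at fork node G ∈ conditioning set.
  P4: blocked at fork node G ∈ conditioning set.
  P5: blocked at fork node G ∈ conditioning set.
  P6: blocked at fork node G ∈ conditioning set.
  P7: blocked at fork node G ∈ conditioning set.
  P8: blocked at fork node G ∈ conditioning set.
{G} contains no descendant of Q and blocks every backdoor path.
No other singleton works — e.g. {Z} leaves P6 open — so {G} is the unique smallest valid adjustment set.

{G}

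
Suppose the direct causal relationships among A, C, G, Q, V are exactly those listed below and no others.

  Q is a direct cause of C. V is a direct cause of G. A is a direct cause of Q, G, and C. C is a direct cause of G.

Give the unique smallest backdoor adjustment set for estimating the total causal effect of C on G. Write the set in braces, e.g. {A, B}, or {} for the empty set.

{A}

Variables eligible for adjustment (non-descendants of C, excluding C and G): {A, Q, V}.
Backdoor paths from C to G:
  P1: C <- A -> G
  P2: C <- Q <- A -> G
The empty set is not sufficient: P1 (C <- A -> G) has no collider blocking it and no conditioned non-collider, so it is open.
Try {A}:
  P1: blocked at fork node A ∈ conditioning set.
  P2: blocked at fork node A ∈ conditioning set.
{A} contains no descendant of C and blocks every backdoor path.
No other singleton works — e.g. {V} leaves P1 open — so {A} is the unique smallest valid adjustment set.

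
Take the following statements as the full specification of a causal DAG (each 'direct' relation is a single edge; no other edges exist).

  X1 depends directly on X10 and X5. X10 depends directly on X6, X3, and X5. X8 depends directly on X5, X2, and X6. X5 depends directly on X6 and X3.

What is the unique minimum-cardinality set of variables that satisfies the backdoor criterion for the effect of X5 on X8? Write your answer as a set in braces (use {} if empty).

{X6}

Variables eligible for adjustment (non-descendants of X5, excluding X5 and X8): {X2, X3, X6}.
Backdoor paths from X5 to X8:
  P1: X5 <- X6 -> X8
  P2: X5 <- X3 -> X10 <- X6 -> X8
The empty set is not sufficient: P1 (X5 <- X6 -> X8) has no collider blocking it and no conditioned non-collider, so it is open.
Try {X6}:
  P1: blocked at fork node X6 ∈ conditioning set.
  P2: blocked at collider X10 (neither it nor any descendant is in the conditioning set).
{X6} contains no descendant of X5 and blocks every backdoor path.
No other singleton works — e.g. {X2} leaves P1 open — so {X6} is the unique smallest valid adjustment set.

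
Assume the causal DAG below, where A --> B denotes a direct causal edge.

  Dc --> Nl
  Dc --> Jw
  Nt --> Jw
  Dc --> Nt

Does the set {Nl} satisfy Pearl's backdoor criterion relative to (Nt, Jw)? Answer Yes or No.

Backdoor paths from Nt to Jw (paths whose first edge points into Nt):
  P1: Nt <- Dc -> Jw
Condition 1 (no descendant of Nt in the set): holds — descendants of Nt are {Jw}; none are in {Nl}.
Condition 2 (every backdoor path blocked by {Nl}):
  P1: open — no interior node is in the conditioning set.
{Nl} does not satisfy the backdoor criterion.

No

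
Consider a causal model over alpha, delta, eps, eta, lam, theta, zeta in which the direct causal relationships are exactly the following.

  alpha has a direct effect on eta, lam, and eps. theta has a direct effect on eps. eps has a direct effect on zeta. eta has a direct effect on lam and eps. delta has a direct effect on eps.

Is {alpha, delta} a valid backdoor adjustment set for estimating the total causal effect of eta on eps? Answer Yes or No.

Yes

Backdoor paths from eta to eps (paths whose first edge points into eta):
  P1: eta <- alpha -> eps
Condition 1 (no descendant of eta in the set): holds — descendants of eta are {eps, lam, zeta}; none are in {alpha, delta}.
Condition 2 (every backdoor path blocked by {alpha, delta}):
  P1: blocked at fork node alpha ∈ conditioning set.
{alpha, delta} satisfies the backdoor criterion.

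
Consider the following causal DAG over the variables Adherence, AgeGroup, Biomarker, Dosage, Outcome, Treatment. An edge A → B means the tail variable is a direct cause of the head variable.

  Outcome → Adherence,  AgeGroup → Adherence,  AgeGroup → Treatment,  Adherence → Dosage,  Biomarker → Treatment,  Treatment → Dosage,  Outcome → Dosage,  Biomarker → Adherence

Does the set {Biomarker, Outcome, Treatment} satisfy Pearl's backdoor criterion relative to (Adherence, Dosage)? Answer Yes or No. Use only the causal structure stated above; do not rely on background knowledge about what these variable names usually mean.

Backdoor paths from Adherence to Dosage (paths whose first edge points into Adherence):
  P1: Adherence <- Outcome -> Dosage
  P2: Adherence <- AgeGroup -> Treatment -> Dosage
  P3: Adherence <- Biomarker -> Treatment -> Dosage
Condition 1 (no descendant of Adherence in the set): holds — descendants of Adherence are {Dosage}; none are in {Biomarker, Outcome, Treatment}.
Condition 2 (every backdoor path blocked by {Biomarker, Outcome, Treatment}):
  P1: blocked at fork node Outcome ∈ conditioning set.
  P2: blocked at chain node Treatment ∈ conditioning set.
  P3: blocked at fork node Biomarker ∈ conditioning set.
{Biomarker, Outcome, Treatment} satisfies the backdoor criterion.

Yes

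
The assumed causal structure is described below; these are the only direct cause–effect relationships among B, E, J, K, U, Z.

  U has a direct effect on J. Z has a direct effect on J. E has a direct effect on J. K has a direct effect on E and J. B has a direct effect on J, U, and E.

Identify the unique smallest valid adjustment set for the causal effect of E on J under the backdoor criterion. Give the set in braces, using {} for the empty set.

Variables eligible for adjustment (non-descendants of E, excluding E and J): {B, K, U, Z}.
Backdoor paths from E to J:
  P1: E <- B -> U -> J
  P2: E <- B -> J
  P3: E <- K -> J
The empty set is not sufficient: P1 (E <- B -> U -> J) has no collider blocking it and no conditioned non-collider, so it is open.
Try {B, K}:
  P1: blocked at fork node B ∈ conditioning set.
  P2: blocked at fork node B ∈ conditioning set.
  P3: blocked at fork node K ∈ conditioning set.
{B, K} contains no descendant of E and blocks every backdoor path.
Every element of {B, K} is needed (dropping B leaves P1 open; dropping K leaves P3 open), so no proper subset is valid.
Among all size-2 subsets of the eligible variables, only {B, K} blocks every backdoor path, so it is the unique smallest valid adjustment set.

{B, K}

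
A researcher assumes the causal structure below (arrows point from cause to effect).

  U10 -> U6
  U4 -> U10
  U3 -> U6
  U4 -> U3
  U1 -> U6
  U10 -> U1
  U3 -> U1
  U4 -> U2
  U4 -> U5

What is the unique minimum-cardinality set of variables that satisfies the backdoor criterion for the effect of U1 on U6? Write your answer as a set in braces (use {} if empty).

{U10, U3}

Variables eligible for adjustment (non-descendants of U1, excluding U1 and U6): {U10, U2, U3, U4, U5}.
Backdoor paths from U1 to U6:
  P1: U1 <- U3 <- U4 -> U10 -> U6
  P2: U1 <- U3 -> U6
  P3: U1 <- U10 <- U4 -> U3 -> U6
  P4: U1 <- U10 -> U6
The empty set is not sufficient: P1 (U1 <- U3 <- U4 -> U10 -> U6) has no collider blocking it and no conditioned non-collider, so it is open.
Try {U10, U3}:
  P1: blocked at chain node U3 ∈ conditioning set.
  P2: blocked at fork node U3 ∈ conditioning set.
  P3: blocked at chain node U10 ∈ conditioning set.
  P4: blocked at fork node U10 ∈ conditioning set.
{U10, U3} contains no descendant of U1 and blocks every backdoor path.
Every element of {U10, U3} is needed (dropping U10 leaves P4 open; dropping U3 leaves P2 open), so no proper subset is valid.
Among all size-2 subsets of the eligible variables, only {U10, U3} blocks every backdoor path, so it is the unique smallest valid adjustment set.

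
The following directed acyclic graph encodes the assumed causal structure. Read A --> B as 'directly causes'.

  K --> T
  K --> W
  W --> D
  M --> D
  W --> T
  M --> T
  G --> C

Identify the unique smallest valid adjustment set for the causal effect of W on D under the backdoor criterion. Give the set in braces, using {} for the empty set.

Variables eligible for adjustment (non-descendants of W, excluding W and D): {C, G, K, M}.
Backdoor paths from W to D:
  P1: W <- K -> T <- M -> D
Each backdoor path contains an unconditioned collider, so every path is already blocked with the empty conditioning set:
  P1: blocked at collider T (neither it nor any descendant is in the conditioning set).
The empty set is therefore the unique smallest valid set.

{}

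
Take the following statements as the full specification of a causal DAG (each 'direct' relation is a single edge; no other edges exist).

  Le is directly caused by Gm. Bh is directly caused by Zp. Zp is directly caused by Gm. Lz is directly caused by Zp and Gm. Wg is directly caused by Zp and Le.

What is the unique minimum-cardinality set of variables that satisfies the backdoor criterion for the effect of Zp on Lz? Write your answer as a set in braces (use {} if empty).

Variables eligible for adjustment (non-descendants of Zp, excluding Zp and Lz): {Gm, Le}.
Backdoor paths from Zp to Lz:
  P1: Zp <- Gm -> Lz
The empty set is not sufficient: P1 (Zp <- Gm -> Lz) has no collider blocking it and no conditioned non-collider, so it is open.
Try {Gm}:
  P1: blocked at fork node Gm ∈ conditioning set.
{Gm} contains no descendant of Zp and blocks every backdoor path.
No other singleton works — e.g. {Le} leaves P1 open — so {Gm} is the unique smallest valid adjustment set.

{Gm}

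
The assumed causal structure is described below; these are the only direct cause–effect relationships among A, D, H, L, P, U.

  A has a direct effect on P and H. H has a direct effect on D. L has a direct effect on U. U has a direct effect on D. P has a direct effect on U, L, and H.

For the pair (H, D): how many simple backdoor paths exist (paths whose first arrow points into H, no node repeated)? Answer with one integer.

4

A backdoor path from H to D is any simple undirected path whose first edge points into H (i.e. leaves H via a parent).
Parents of H: {A, P}.
Enumerating:
  P1: H <- A -> P -> L -> U -> D
  P2: H <- A -> P -> U -> D
  P3: H <- P -> L -> U -> D
  P4: H <- P -> U -> D
That exhausts the simple backdoor paths. Count: 4.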